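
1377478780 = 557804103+819674677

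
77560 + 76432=153992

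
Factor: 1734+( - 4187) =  - 2453 = -  11^1*223^1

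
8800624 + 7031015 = 15831639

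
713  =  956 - 243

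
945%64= 49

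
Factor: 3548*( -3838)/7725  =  -13617224/7725 = - 2^3*3^ (-1 )  *5^(-2)*19^1 * 101^1*103^(  -  1)*887^1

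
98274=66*1489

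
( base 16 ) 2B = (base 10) 43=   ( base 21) 21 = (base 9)47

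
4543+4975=9518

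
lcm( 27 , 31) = 837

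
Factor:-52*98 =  - 2^3*7^2*13^1 = - 5096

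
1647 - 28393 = -26746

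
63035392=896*70352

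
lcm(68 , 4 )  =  68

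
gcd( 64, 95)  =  1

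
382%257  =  125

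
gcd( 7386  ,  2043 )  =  3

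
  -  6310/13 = - 486 + 8/13=-485.38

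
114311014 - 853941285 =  - 739630271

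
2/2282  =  1/1141= 0.00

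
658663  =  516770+141893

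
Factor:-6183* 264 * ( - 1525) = 2489275800 = 2^3 * 3^4*5^2*11^1*61^1 * 229^1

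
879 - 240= 639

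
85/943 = 85/943 = 0.09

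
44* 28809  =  1267596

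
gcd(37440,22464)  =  7488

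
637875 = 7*91125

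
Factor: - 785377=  - 785377^1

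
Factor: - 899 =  - 29^1*31^1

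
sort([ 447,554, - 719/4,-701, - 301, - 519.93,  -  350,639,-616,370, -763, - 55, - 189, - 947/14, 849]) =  [ - 763,  -  701, - 616, - 519.93, - 350, - 301, - 189,  -  719/4, - 947/14, - 55,370,447 , 554,639,849]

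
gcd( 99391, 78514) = 1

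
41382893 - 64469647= - 23086754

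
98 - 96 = 2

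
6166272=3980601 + 2185671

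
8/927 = 8/927 = 0.01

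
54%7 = 5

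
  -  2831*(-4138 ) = 11714678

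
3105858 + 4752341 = 7858199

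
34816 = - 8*( - 4352 )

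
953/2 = 476 + 1/2 = 476.50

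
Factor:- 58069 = -11^1 * 5279^1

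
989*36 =35604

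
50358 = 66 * 763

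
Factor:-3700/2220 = -3^(- 1 ) * 5^1 = -  5/3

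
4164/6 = 694 = 694.00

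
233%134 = 99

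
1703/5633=13/43 = 0.30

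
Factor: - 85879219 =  - 85879219^1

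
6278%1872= 662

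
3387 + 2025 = 5412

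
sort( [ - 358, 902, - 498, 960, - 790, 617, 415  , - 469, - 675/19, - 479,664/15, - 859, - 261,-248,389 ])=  [ - 859, - 790,-498, - 479, - 469,  -  358, - 261, - 248,-675/19, 664/15,389,415,  617 , 902, 960 ] 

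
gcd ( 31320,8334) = 18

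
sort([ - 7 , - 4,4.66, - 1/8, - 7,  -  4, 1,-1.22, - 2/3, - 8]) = [ - 8, - 7, - 7, - 4,  -  4, - 1.22, - 2/3, - 1/8,  1 , 4.66 ] 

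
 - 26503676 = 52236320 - 78739996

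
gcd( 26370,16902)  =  18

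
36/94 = 18/47 = 0.38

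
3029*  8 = 24232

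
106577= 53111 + 53466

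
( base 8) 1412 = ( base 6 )3334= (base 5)11103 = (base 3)1001211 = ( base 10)778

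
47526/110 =432 + 3/55= 432.05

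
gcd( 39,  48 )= 3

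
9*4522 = 40698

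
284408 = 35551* 8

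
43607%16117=11373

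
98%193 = 98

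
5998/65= 5998/65 = 92.28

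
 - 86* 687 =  - 59082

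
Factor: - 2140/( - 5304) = 535/1326  =  2^( - 1 ) * 3^( - 1)*5^1*13^( - 1 )*17^( - 1) * 107^1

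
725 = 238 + 487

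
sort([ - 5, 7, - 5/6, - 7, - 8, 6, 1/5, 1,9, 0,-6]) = [  -  8, - 7, - 6, - 5, - 5/6, 0, 1/5, 1,6,7, 9]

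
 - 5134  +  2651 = - 2483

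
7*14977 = 104839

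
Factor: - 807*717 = -3^2*239^1*269^1 = - 578619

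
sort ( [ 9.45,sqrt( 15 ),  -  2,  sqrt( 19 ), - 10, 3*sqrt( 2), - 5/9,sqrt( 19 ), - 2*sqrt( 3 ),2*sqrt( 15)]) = [ - 10,-2*sqrt( 3 ),-2, - 5/9,sqrt(15 ),3*sqrt(2 ),sqrt( 19 ),sqrt(19),2*sqrt( 15 ), 9.45]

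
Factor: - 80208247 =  - 7^2  *127^1*12889^1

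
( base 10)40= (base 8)50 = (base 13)31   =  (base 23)1h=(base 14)2c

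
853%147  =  118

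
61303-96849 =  - 35546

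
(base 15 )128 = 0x107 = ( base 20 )D3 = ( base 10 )263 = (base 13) 173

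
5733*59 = 338247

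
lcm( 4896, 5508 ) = 44064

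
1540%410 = 310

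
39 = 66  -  27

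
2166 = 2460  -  294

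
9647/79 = 9647/79 = 122.11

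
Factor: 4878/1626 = 3  =  3^1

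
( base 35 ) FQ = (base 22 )131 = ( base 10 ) 551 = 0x227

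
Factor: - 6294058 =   -  2^1 * 149^1*21121^1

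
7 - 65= - 58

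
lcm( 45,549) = 2745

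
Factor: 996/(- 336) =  - 83/28 = - 2^ (  -  2 ) *7^( - 1) * 83^1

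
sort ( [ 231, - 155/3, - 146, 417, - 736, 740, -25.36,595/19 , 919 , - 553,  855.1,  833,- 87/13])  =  [-736, - 553, - 146 ,- 155/3 , - 25.36, - 87/13, 595/19, 231,417,740,833,855.1, 919 ] 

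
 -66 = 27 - 93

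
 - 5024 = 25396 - 30420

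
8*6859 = 54872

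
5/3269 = 5/3269 = 0.00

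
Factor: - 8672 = - 2^5*271^1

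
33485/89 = 33485/89 = 376.24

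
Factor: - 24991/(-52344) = 2^( - 3 ) * 3^(  -  2)*67^1*373^1*727^( - 1)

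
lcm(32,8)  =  32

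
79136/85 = 931+1/85 = 931.01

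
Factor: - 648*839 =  - 2^3*3^4*839^1 = -543672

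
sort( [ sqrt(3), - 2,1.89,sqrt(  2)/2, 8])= [ - 2,sqrt( 2 ) /2,sqrt (3), 1.89,8 ] 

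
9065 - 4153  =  4912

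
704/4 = 176 = 176.00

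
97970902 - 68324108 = 29646794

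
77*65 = 5005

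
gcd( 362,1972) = 2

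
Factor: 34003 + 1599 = 2^1*7^1*2543^1 = 35602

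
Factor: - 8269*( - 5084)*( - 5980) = - 2^4*5^1*13^1*23^1*31^1 * 41^1*8269^1 = - 251396784080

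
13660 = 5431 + 8229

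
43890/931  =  47 + 1/7 = 47.14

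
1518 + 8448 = 9966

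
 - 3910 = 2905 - 6815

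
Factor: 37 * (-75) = - 2775  =  -  3^1 *5^2*37^1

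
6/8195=6/8195 = 0.00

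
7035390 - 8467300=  - 1431910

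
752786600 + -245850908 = 506935692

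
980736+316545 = 1297281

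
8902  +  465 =9367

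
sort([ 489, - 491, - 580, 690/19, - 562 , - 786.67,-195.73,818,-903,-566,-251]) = [ - 903 ,  -  786.67, - 580,-566,-562,-491, - 251, - 195.73,690/19,489,  818]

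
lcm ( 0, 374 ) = 0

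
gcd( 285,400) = 5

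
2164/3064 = 541/766=0.71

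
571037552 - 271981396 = 299056156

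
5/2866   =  5/2866 = 0.00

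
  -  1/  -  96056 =1/96056 = 0.00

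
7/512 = 7/512=0.01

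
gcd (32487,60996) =663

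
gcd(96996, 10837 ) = 1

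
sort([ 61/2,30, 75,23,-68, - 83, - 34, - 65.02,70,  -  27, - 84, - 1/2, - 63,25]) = [ - 84, - 83,  -  68, - 65.02, - 63, - 34, - 27, - 1/2,23,25, 30  ,  61/2,70,75]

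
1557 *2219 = 3454983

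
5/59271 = 5/59271 = 0.00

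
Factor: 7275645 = 3^2*5^1 * 13^1 * 12437^1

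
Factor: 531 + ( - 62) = 469 = 7^1*67^1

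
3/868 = 3/868= 0.00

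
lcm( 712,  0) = 0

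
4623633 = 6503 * 711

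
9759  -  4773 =4986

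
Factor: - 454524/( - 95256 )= 2^( - 1 )*3^( - 4)*773^1 = 773/162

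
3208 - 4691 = -1483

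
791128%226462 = 111742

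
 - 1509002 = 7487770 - 8996772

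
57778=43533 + 14245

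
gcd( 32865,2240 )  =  35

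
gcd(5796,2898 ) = 2898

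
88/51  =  1 + 37/51 = 1.73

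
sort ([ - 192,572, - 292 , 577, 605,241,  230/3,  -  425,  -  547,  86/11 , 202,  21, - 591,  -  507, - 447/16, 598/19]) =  [ - 591, - 547,-507,-425, - 292,-192,-447/16, 86/11, 21,598/19,230/3, 202,241,  572,577,605]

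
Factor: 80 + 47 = 127 = 127^1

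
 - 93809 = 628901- 722710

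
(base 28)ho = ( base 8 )764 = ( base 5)4000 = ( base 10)500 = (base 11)415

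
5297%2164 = 969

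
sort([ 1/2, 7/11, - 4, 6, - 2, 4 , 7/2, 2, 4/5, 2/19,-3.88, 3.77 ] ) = [ - 4 ,-3.88, - 2, 2/19, 1/2, 7/11, 4/5,2,  7/2, 3.77, 4, 6] 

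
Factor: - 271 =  - 271^1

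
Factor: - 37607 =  - 37607^1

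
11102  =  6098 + 5004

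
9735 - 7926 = 1809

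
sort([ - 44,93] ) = [ - 44,93]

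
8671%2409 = 1444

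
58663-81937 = -23274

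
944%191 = 180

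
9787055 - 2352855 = 7434200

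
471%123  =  102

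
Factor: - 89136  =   - 2^4 * 3^2*619^1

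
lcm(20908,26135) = 104540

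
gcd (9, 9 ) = 9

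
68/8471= 68/8471 = 0.01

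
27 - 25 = 2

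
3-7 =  - 4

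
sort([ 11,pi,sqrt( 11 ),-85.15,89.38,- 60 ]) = [-85.15,-60,pi,sqrt (11),11,89.38 ] 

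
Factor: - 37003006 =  - 2^1*47^1*393649^1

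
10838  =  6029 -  - 4809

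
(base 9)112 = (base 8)134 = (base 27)3b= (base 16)5c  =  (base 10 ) 92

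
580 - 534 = 46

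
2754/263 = 10 + 124/263 = 10.47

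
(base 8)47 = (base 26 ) 1d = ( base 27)1C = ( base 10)39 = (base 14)2B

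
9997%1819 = 902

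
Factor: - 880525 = - 5^2*35221^1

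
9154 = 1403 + 7751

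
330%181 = 149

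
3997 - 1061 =2936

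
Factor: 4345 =5^1*11^1*79^1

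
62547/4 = 62547/4= 15636.75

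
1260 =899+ 361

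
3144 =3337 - 193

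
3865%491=428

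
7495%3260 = 975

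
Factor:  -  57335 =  - 5^1*11467^1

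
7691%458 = 363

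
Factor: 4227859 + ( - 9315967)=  -2^2*3^1*29^1*  14621^1= - 5088108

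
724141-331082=393059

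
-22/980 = -1 + 479/490 = - 0.02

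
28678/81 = 28678/81   =  354.05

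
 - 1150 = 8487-9637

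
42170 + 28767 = 70937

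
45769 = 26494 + 19275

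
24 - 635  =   - 611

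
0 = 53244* 0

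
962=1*962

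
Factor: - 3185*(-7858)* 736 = 2^6* 5^1*7^2*13^1 * 23^1*3929^1 = 18420409280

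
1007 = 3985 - 2978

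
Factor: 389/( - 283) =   -  283^( - 1)*389^1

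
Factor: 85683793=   13^1 * 6591061^1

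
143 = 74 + 69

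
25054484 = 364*68831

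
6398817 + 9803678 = 16202495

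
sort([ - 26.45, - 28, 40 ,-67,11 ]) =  [  -  67,  -  28, - 26.45, 11, 40]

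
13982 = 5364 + 8618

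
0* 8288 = 0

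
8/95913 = 8/95913 = 0.00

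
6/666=1/111 = 0.01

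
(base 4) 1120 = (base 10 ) 88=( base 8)130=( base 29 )31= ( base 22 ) 40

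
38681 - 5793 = 32888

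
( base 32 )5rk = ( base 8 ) 13564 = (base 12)3584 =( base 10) 6004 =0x1774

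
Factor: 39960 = 2^3*3^3*5^1*37^1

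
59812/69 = 59812/69 = 866.84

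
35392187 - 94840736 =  - 59448549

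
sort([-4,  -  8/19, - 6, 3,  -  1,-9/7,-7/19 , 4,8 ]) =[-6 ,-4,-9/7,  -  1,-8/19 , - 7/19, 3, 4, 8 ] 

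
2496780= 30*83226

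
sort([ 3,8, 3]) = [3,3,8]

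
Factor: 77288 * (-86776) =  - 2^6 * 9661^1*10847^1 = -6706743488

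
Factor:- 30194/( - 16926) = 3^( - 1)*7^ ( -1)*13^( - 1)*487^1 =487/273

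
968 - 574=394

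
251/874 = 251/874=   0.29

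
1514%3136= 1514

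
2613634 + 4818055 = 7431689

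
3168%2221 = 947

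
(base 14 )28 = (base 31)15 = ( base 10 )36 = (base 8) 44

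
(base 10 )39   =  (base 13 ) 30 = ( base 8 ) 47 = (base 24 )1F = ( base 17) 25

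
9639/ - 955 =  - 11 + 866/955 = - 10.09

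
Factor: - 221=-13^1*17^1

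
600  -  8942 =-8342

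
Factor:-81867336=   - 2^3 * 3^1*157^1*21727^1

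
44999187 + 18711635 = 63710822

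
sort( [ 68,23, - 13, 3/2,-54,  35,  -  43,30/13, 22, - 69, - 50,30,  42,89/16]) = [  -  69,-54,  -  50,-43, - 13,3/2, 30/13,89/16,22, 23,30, 35,42, 68]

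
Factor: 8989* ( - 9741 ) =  - 3^1*17^1*89^1 * 101^1*191^1= - 87561849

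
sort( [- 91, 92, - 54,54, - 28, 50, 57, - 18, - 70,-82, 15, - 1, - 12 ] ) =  [ - 91, - 82, - 70,- 54 , - 28, - 18, - 12, - 1,15,50,54,57, 92]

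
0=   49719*0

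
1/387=1/387 = 0.00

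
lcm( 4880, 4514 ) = 180560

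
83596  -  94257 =-10661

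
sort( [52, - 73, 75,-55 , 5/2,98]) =[ - 73, - 55, 5/2, 52,  75,98] 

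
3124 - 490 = 2634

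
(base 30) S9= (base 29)108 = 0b1101010001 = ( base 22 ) 1GD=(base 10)849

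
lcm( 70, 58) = 2030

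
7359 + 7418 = 14777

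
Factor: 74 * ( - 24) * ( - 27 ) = 47952 = 2^4*3^4  *37^1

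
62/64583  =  62/64583 =0.00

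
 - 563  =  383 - 946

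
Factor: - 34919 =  - 34919^1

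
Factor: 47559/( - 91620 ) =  - 15853/30540= - 2^( - 2 )*3^( - 1 )*5^(-1)*83^1*191^1*509^( - 1)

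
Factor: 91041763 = 1783^1 * 51061^1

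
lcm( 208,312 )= 624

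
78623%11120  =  783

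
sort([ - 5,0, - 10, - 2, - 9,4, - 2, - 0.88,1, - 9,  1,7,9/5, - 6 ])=[ - 10, - 9, - 9, - 6, - 5,-2, - 2, - 0.88 , 0,1,1,  9/5, 4,  7 ] 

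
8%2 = 0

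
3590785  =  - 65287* (-55 )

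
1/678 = 1/678 = 0.00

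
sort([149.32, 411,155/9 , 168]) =[155/9,149.32,  168, 411]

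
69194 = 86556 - 17362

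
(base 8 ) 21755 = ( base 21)KHK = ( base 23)H8K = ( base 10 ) 9197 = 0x23ed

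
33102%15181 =2740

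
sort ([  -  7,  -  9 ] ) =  [-9, -7 ] 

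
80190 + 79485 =159675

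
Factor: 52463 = 23^1*2281^1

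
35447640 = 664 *53385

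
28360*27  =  765720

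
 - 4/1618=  - 2/809 =- 0.00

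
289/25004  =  289/25004 = 0.01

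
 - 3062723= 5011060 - 8073783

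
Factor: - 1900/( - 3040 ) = 5/8 = 2^( - 3)* 5^1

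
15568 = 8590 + 6978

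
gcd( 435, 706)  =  1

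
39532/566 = 19766/283 = 69.84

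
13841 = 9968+3873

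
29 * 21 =609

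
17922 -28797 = - 10875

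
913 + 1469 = 2382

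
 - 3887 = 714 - 4601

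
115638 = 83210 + 32428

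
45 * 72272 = 3252240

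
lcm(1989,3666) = 186966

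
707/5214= 707/5214  =  0.14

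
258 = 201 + 57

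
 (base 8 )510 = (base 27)C4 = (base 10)328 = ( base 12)234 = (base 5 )2303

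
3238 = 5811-2573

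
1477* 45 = 66465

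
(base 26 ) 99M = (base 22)d24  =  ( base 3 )22200211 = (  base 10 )6340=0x18c4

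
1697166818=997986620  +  699180198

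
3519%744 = 543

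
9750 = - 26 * ( - 375)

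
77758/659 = 77758/659 = 117.99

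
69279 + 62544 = 131823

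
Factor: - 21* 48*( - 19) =19152 = 2^4*3^2*7^1*19^1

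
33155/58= 571 + 37/58 = 571.64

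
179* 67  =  11993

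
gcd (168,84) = 84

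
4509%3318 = 1191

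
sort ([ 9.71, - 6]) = [ - 6,9.71]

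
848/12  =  212/3=   70.67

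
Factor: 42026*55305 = 2^1* 3^2*5^1*1229^1 *21013^1 =2324247930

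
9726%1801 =721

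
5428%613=524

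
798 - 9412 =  - 8614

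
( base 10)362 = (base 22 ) GA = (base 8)552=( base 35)ac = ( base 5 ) 2422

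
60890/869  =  70+60/869 = 70.07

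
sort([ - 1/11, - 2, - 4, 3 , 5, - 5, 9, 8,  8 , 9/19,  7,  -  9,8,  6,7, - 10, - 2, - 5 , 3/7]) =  [ - 10,  -  9, - 5 , - 5, - 4, - 2, - 2  , - 1/11,3/7 , 9/19, 3,5,6 , 7 , 7, 8, 8,  8,  9]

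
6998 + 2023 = 9021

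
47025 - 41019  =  6006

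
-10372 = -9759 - 613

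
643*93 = 59799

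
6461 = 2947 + 3514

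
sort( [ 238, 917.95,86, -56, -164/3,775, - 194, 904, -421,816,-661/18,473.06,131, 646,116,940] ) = [-421, - 194,- 56,  -  164/3, - 661/18,  86,116,  131,238,473.06,646, 775,  816,904, 917.95,940 ]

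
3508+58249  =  61757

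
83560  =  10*8356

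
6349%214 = 143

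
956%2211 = 956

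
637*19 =12103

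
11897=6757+5140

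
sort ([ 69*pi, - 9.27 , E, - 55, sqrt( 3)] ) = [ - 55, - 9.27, sqrt( 3),E, 69*pi ]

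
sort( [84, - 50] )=[ - 50,84 ]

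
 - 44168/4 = -11042 = - 11042.00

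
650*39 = 25350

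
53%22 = 9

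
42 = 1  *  42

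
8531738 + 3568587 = 12100325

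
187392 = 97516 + 89876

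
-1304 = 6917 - 8221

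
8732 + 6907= 15639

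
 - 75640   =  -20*3782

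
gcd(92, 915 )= 1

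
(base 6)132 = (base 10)56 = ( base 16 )38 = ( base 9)62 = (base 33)1N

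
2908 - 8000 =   -  5092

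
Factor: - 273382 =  - 2^1*136691^1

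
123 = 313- 190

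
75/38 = 75/38= 1.97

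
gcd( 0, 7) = 7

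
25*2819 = 70475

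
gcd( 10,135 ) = 5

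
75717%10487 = 2308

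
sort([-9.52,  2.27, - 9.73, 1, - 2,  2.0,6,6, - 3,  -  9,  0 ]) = [ - 9.73,-9.52, - 9, - 3, - 2,0, 1,  2.0,  2.27,6,  6]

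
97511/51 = 97511/51 = 1911.98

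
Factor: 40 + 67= 107 = 107^1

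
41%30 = 11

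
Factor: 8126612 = 2^2*13^1*17^1*29^1*317^1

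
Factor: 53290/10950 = 73/15 = 3^ ( - 1 )*5^ ( - 1)*73^1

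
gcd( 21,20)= 1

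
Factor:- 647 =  - 647^1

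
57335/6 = 9555+5/6  =  9555.83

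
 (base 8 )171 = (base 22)5b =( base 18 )6D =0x79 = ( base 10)121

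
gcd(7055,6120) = 85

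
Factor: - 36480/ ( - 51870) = 2^6*7^(-1)*13^ ( - 1) =64/91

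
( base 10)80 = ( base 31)2I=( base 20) 40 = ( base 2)1010000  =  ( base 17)4c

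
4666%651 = 109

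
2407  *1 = 2407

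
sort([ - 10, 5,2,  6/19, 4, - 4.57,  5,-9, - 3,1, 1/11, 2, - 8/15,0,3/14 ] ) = [-10, - 9, - 4.57, - 3, - 8/15,0, 1/11,3/14,6/19,1, 2, 2, 4,5, 5]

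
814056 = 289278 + 524778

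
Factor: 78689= 13^1*6053^1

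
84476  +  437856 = 522332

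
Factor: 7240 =2^3*5^1*181^1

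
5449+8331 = 13780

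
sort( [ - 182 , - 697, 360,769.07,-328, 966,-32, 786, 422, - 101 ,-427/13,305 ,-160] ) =[-697, - 328, - 182,-160,-101,-427/13,  -  32, 305,  360,422, 769.07, 786,  966] 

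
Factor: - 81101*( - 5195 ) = 421319695 = 5^1 * 1039^1*81101^1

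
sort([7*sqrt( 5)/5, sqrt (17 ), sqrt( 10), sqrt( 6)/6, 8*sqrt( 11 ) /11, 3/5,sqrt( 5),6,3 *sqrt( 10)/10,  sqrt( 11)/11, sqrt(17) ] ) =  [sqrt( 11 )/11,sqrt( 6)/6, 3/5, 3*sqrt(10)/10,  sqrt (5),  8 * sqrt(  11) /11, 7*sqrt( 5) /5,sqrt( 10),  sqrt( 17) , sqrt (17), 6 ] 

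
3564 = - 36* ( - 99)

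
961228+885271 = 1846499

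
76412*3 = 229236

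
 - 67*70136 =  - 4699112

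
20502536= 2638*7772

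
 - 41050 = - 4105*10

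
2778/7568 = 1389/3784 = 0.37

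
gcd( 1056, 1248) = 96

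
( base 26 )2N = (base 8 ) 113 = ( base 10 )75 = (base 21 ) 3c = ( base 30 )2F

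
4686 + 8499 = 13185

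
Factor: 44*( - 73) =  - 2^2*11^1*73^1= - 3212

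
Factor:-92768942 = -2^1* 7^1 * 1277^1*5189^1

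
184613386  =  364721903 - 180108517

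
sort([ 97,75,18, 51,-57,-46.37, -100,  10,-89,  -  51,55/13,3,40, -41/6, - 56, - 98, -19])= [ - 100, - 98, - 89,  -  57,-56,-51 , - 46.37, - 19, - 41/6,3, 55/13,10,18, 40,51,75 , 97]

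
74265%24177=1734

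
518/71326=259/35663 =0.01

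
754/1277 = 754/1277 = 0.59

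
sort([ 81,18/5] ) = [18/5,81]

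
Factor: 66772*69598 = 2^3 * 17^1*23^1* 89^1*16693^1 = 4647197656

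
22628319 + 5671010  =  28299329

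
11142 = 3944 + 7198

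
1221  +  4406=5627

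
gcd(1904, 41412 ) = 476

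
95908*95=9111260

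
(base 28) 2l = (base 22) 3b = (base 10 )77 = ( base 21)3e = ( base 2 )1001101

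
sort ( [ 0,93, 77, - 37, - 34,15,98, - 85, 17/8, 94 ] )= [-85, - 37, - 34,0,17/8,  15,77, 93 , 94,98 ]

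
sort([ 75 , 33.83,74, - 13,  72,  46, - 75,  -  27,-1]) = [ - 75, - 27, - 13, - 1, 33.83 , 46, 72, 74, 75]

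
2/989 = 2/989 =0.00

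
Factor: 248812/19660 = 62203/4915 = 5^(  -  1 )*17^1*983^(-1 )*3659^1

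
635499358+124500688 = 760000046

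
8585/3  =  8585/3 = 2861.67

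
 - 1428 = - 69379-  -  67951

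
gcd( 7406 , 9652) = 2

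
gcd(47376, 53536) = 112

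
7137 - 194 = 6943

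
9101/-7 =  - 1301+6/7 = - 1300.14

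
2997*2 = 5994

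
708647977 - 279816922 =428831055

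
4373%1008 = 341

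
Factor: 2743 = 13^1*211^1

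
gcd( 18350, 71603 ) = 1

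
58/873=58/873  =  0.07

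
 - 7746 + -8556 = -16302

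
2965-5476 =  - 2511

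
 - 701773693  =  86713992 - 788487685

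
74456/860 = 86 + 124/215 =86.58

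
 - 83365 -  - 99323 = 15958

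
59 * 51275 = 3025225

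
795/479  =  1 + 316/479 = 1.66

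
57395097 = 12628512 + 44766585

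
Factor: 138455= 5^1 * 27691^1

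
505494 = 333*1518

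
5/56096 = 5/56096 = 0.00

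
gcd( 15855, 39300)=15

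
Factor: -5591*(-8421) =3^1 * 7^1*401^1*5591^1 = 47081811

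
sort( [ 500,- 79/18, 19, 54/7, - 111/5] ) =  [-111/5,-79/18, 54/7,19,500]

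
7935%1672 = 1247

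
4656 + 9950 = 14606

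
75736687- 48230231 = 27506456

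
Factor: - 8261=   -11^1*751^1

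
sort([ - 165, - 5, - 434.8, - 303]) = [ - 434.8,- 303 , -165, - 5]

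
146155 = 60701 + 85454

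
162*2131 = 345222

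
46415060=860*53971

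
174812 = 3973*44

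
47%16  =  15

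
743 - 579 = 164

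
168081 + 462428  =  630509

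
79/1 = 79 = 79.00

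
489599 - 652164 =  - 162565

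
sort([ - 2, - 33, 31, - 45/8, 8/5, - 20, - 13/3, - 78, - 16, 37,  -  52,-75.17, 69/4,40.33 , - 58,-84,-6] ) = [ - 84,  -  78,-75.17, - 58, - 52,  -  33, - 20,-16, -6, - 45/8, -13/3, - 2, 8/5, 69/4, 31,37,40.33] 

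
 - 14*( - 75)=1050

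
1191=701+490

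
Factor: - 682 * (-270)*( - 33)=-2^2*3^4*5^1*11^2 * 31^1 = - 6076620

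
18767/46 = 18767/46 = 407.98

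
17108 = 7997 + 9111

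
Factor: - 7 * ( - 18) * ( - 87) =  - 10962 = - 2^1*3^3*7^1 * 29^1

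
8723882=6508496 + 2215386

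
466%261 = 205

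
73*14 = 1022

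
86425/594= 86425/594 = 145.50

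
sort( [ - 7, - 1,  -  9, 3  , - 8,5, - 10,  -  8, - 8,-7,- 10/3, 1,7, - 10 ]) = [ - 10, - 10,- 9, -8, - 8, - 8,- 7, - 7,- 10/3, - 1,1, 3 , 5, 7] 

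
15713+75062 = 90775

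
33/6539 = 33/6539 =0.01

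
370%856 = 370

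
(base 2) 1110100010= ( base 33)s6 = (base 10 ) 930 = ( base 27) 17C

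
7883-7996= - 113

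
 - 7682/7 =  - 1098 + 4/7= - 1097.43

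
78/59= 78/59 = 1.32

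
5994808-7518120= - 1523312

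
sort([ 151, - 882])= [ - 882,151]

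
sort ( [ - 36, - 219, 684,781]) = [ - 219, - 36,684,781] 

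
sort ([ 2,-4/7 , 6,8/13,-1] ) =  [- 1,  -  4/7, 8/13, 2,6] 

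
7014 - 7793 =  - 779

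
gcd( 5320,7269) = 1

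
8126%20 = 6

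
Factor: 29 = 29^1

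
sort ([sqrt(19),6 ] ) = [ sqrt( 19),6 ] 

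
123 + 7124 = 7247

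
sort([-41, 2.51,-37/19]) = [ - 41,  -  37/19, 2.51]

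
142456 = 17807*8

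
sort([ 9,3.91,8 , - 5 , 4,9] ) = [ - 5, 3.91,4,8,9,9] 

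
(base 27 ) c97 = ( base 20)129I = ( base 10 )8998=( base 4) 2030212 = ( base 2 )10001100100110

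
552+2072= 2624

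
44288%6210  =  818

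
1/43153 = 1/43153=0.00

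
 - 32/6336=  - 1 + 197/198 = - 0.01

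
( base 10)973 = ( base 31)10C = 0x3cd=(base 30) 12d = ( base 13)59b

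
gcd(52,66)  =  2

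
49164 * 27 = 1327428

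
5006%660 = 386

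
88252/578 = 44126/289  =  152.69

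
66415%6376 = 2655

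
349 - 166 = 183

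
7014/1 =7014 = 7014.00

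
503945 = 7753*65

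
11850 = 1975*6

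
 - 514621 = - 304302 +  - 210319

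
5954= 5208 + 746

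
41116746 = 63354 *649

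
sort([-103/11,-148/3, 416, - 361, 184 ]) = [ - 361, - 148/3, - 103/11, 184, 416 ]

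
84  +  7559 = 7643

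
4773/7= 4773/7=681.86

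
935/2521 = 935/2521=0.37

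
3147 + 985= 4132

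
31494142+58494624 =89988766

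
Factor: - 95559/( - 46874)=2^( - 1) * 3^1*23^( - 1 )*53^1*601^1*1019^( - 1)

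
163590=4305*38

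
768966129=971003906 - 202037777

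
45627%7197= 2445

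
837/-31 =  - 27/1 = - 27.00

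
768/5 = 153 + 3/5 = 153.60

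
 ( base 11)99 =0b1101100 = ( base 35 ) 33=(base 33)39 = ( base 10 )108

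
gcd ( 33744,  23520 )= 48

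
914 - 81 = 833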